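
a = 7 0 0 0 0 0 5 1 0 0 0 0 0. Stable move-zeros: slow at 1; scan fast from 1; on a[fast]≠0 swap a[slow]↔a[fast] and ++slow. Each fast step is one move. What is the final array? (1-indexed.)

[7, 5, 1, 0, 0, 0, 0, 0, 0, 0, 0, 0, 0]

(s=1,f=1) a[fast]=7≠0 swap→a[1]=7 → slow++,fast++
(s=2,f=2) a[fast]=0 → fast++
(s=2,f=3) a[fast]=0 → fast++
(s=2,f=4) a[fast]=0 → fast++
(s=2,f=5) a[fast]=0 → fast++
(s=2,f=6) a[fast]=0 → fast++
(s=2,f=7) a[fast]=5≠0 swap→a[2]=5 → slow++,fast++
(s=3,f=8) a[fast]=1≠0 swap→a[3]=1 → slow++,fast++
(s=4,f=9) a[fast]=0 → fast++
(s=4,f=10) a[fast]=0 → fast++
(s=4,f=11) a[fast]=0 → fast++
(s=4,f=12) a[fast]=0 → fast++
(s=4,f=13) a[fast]=0 → fast++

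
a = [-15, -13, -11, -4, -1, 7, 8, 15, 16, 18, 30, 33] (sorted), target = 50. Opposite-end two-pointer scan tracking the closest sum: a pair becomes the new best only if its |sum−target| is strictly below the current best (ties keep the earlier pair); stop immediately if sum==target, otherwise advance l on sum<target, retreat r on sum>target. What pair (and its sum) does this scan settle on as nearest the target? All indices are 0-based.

pair (16, 33) with sum 49 (|Δ|=1)

l=0 r=11: -15+33=18 d=32 *, l++
l=1 r=11: -13+33=20 d=30 *, l++
l=2 r=11: -11+33=22 d=28 *, l++
l=3 r=11: -4+33=29 d=21 *, l++
l=4 r=11: -1+33=32 d=18 *, l++
l=5 r=11: 7+33=40 d=10 *, l++
l=6 r=11: 8+33=41 d=9 *, l++
l=7 r=11: 15+33=48 d=2 *, l++
l=8 r=11: 16+33=49 d=1 *, l++
l=9 r=11: 18+33=51 d=1, r--
l=9 r=10: 18+30=48 d=2, l++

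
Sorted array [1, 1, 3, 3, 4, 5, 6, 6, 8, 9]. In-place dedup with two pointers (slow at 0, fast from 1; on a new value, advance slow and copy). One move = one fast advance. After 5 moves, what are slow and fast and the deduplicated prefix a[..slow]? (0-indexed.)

slow=3, fast=6, prefix=[1, 3, 4, 5]

slow=0 fast=1: a[fast]=1=a[slow] dup, fast++
slow=0 fast=2: a[fast]=3≠a[slow]=1 write a[1]=3, slow++,fast++
slow=1 fast=3: a[fast]=3=a[slow] dup, fast++
slow=1 fast=4: a[fast]=4≠a[slow]=3 write a[2]=4, slow++,fast++
slow=2 fast=5: a[fast]=5≠a[slow]=4 write a[3]=5, slow++,fast++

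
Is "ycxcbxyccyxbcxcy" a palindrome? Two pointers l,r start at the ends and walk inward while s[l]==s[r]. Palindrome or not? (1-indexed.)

l=1 r=16: 'y'=='y', l++,r--
l=2 r=15: 'c'=='c', l++,r--
l=3 r=14: 'x'=='x', l++,r--
l=4 r=13: 'c'=='c', l++,r--
l=5 r=12: 'b'=='b', l++,r--
l=6 r=11: 'x'=='x', l++,r--
l=7 r=10: 'y'=='y', l++,r--
l=8 r=9: 'c'=='c', l++,r--

palindrome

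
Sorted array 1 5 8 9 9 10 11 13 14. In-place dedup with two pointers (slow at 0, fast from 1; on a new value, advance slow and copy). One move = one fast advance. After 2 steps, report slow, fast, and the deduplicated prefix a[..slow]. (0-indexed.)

(s=0,f=1) a[fast]=5≠a[slow]=1 write a[1]=5 → slow++,fast++
(s=1,f=2) a[fast]=8≠a[slow]=5 write a[2]=8 → slow++,fast++

slow=2, fast=3, prefix=[1, 5, 8]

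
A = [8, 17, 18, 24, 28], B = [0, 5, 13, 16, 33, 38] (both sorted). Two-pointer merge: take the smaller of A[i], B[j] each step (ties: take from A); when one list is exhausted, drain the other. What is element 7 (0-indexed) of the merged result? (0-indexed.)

[i=0,j=0] A[i]=8>B[j]=0 take 0 → j++
[i=0,j=1] A[i]=8>B[j]=5 take 5 → j++
[i=0,j=2] A[i]=8<=B[j]=13 take 8 → i++
[i=1,j=2] A[i]=17>B[j]=13 take 13 → j++
[i=1,j=3] A[i]=17>B[j]=16 take 16 → j++
[i=1,j=4] A[i]=17<=B[j]=33 take 17 → i++
[i=2,j=4] A[i]=18<=B[j]=33 take 18 → i++
[i=3,j=4] A[i]=24<=B[j]=33 take 24 → i++
[i=4,j=4] A[i]=28<=B[j]=33 take 28 → i++
[i=5,j=4] A done, take B[j]=33 → j++
[i=5,j=5] A done, take B[j]=38 → j++

merged[7] = 24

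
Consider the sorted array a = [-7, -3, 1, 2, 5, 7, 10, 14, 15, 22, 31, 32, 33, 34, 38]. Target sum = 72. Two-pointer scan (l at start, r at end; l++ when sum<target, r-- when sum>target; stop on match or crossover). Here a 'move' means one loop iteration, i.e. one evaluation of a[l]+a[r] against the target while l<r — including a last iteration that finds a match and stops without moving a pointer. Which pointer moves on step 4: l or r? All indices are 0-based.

l=0 r=14: -7+38=31 <72, l++
l=1 r=14: -3+38=35 <72, l++
l=2 r=14: 1+38=39 <72, l++
l=3 r=14: 2+38=40 <72, l++

l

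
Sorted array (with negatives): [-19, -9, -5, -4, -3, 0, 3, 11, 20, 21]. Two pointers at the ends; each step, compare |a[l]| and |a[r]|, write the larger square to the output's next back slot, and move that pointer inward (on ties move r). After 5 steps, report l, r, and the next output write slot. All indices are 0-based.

[0,9] |-19|<=|21| out[9]=441 → r--
[0,8] |-19|<=|20| out[8]=400 → r--
[0,7] |-19|>|11| out[7]=361 → l++
[1,7] |-9|<=|11| out[6]=121 → r--
[1,6] |-9|>|3| out[5]=81 → l++

l=2, r=6, next write slot=4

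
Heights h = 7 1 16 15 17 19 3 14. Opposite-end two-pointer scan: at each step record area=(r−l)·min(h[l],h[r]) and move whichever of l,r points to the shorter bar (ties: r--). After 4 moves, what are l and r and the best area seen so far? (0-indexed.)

[0,7] min(7,14)*7=49 best=49 * → l++
[1,7] min(1,14)*6=6 best=49 → l++
[2,7] min(16,14)*5=70 best=70 * → r--
[2,6] min(16,3)*4=12 best=70 → r--

l=2, r=5, best area=70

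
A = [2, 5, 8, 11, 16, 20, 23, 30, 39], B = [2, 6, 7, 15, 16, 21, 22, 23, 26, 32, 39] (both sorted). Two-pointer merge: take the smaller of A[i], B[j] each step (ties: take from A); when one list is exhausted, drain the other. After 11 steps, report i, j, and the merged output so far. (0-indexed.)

i=6, j=5, merged so far=[2, 2, 5, 6, 7, 8, 11, 15, 16, 16, 20]

i=0 j=0: A[i]=2<=B[j]=2 take 2, i++
i=1 j=0: A[i]=5>B[j]=2 take 2, j++
i=1 j=1: A[i]=5<=B[j]=6 take 5, i++
i=2 j=1: A[i]=8>B[j]=6 take 6, j++
i=2 j=2: A[i]=8>B[j]=7 take 7, j++
i=2 j=3: A[i]=8<=B[j]=15 take 8, i++
i=3 j=3: A[i]=11<=B[j]=15 take 11, i++
i=4 j=3: A[i]=16>B[j]=15 take 15, j++
i=4 j=4: A[i]=16<=B[j]=16 take 16, i++
i=5 j=4: A[i]=20>B[j]=16 take 16, j++
i=5 j=5: A[i]=20<=B[j]=21 take 20, i++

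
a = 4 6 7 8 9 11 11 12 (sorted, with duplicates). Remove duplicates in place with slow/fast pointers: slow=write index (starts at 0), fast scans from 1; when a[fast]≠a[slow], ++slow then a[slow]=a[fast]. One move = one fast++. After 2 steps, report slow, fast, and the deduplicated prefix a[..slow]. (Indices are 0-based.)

slow=0 fast=1: a[fast]=6≠a[slow]=4 write a[1]=6, slow++,fast++
slow=1 fast=2: a[fast]=7≠a[slow]=6 write a[2]=7, slow++,fast++

slow=2, fast=3, prefix=[4, 6, 7]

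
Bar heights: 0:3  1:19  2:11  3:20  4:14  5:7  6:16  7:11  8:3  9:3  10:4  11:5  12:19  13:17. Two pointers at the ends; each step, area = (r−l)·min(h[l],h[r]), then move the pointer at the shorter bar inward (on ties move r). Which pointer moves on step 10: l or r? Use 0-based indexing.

r

l=0 r=13: min(3,17)*13=39 best=39 *, l++
l=1 r=13: min(19,17)*12=204 best=204 *, r--
l=1 r=12: min(19,19)*11=209 best=209 *, r--
l=1 r=11: min(19,5)*10=50 best=209, r--
l=1 r=10: min(19,4)*9=36 best=209, r--
l=1 r=9: min(19,3)*8=24 best=209, r--
l=1 r=8: min(19,3)*7=21 best=209, r--
l=1 r=7: min(19,11)*6=66 best=209, r--
l=1 r=6: min(19,16)*5=80 best=209, r--
l=1 r=5: min(19,7)*4=28 best=209, r--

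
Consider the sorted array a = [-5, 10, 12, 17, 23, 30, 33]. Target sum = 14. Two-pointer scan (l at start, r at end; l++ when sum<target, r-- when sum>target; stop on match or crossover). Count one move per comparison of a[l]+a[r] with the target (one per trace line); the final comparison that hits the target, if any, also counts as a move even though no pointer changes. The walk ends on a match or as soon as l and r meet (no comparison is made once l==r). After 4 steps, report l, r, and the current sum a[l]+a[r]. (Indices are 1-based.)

l=1 r=7: -5+33=28 >14, r--
l=1 r=6: -5+30=25 >14, r--
l=1 r=5: -5+23=18 >14, r--
l=1 r=4: -5+17=12 <14, l++

l=2, r=4, sum=27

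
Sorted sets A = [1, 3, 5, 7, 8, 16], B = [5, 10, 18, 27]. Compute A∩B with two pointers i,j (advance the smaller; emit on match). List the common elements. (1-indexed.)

i=1 j=1: 1<5, i++
i=2 j=1: 3<5, i++
i=3 j=1: 5==5 emit, i++,j++
i=4 j=2: 7<10, i++
i=5 j=2: 8<10, i++
i=6 j=2: 16>10, j++
i=6 j=3: 16<18, i++

intersection = [5]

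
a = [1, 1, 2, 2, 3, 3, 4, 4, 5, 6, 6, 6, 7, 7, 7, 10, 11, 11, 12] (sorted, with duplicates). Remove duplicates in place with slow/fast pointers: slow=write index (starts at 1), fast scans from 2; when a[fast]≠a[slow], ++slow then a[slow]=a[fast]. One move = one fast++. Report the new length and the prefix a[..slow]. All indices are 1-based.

slow=1 fast=2: a[fast]=1=a[slow] dup, fast++
slow=1 fast=3: a[fast]=2≠a[slow]=1 write a[2]=2, slow++,fast++
slow=2 fast=4: a[fast]=2=a[slow] dup, fast++
slow=2 fast=5: a[fast]=3≠a[slow]=2 write a[3]=3, slow++,fast++
slow=3 fast=6: a[fast]=3=a[slow] dup, fast++
slow=3 fast=7: a[fast]=4≠a[slow]=3 write a[4]=4, slow++,fast++
slow=4 fast=8: a[fast]=4=a[slow] dup, fast++
slow=4 fast=9: a[fast]=5≠a[slow]=4 write a[5]=5, slow++,fast++
slow=5 fast=10: a[fast]=6≠a[slow]=5 write a[6]=6, slow++,fast++
slow=6 fast=11: a[fast]=6=a[slow] dup, fast++
slow=6 fast=12: a[fast]=6=a[slow] dup, fast++
slow=6 fast=13: a[fast]=7≠a[slow]=6 write a[7]=7, slow++,fast++
slow=7 fast=14: a[fast]=7=a[slow] dup, fast++
slow=7 fast=15: a[fast]=7=a[slow] dup, fast++
slow=7 fast=16: a[fast]=10≠a[slow]=7 write a[8]=10, slow++,fast++
slow=8 fast=17: a[fast]=11≠a[slow]=10 write a[9]=11, slow++,fast++
slow=9 fast=18: a[fast]=11=a[slow] dup, fast++
slow=9 fast=19: a[fast]=12≠a[slow]=11 write a[10]=12, slow++,fast++

length 10; prefix = [1, 2, 3, 4, 5, 6, 7, 10, 11, 12]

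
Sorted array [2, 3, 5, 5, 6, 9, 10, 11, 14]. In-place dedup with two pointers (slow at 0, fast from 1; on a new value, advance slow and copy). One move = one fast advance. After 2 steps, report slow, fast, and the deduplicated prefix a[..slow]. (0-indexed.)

slow=0 fast=1: a[fast]=3≠a[slow]=2 write a[1]=3, slow++,fast++
slow=1 fast=2: a[fast]=5≠a[slow]=3 write a[2]=5, slow++,fast++

slow=2, fast=3, prefix=[2, 3, 5]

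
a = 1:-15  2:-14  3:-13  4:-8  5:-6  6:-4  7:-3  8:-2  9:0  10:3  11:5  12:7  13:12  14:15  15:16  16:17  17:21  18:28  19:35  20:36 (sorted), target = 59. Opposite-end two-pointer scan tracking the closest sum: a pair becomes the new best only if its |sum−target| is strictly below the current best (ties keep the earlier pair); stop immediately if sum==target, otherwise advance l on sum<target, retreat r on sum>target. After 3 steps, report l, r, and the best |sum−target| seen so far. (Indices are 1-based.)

l=4, r=20, best |Δ|=36

[1,20] -15+36=21 d=38 * → l++
[2,20] -14+36=22 d=37 * → l++
[3,20] -13+36=23 d=36 * → l++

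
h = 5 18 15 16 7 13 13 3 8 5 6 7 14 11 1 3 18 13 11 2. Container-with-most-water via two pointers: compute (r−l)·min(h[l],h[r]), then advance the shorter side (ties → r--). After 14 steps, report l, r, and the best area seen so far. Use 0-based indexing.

l=1, r=6, best area=270

[0,19] min(5,2)*19=38 best=38 * → r--
[0,18] min(5,11)*18=90 best=90 * → l++
[1,18] min(18,11)*17=187 best=187 * → r--
[1,17] min(18,13)*16=208 best=208 * → r--
[1,16] min(18,18)*15=270 best=270 * → r--
[1,15] min(18,3)*14=42 best=270 → r--
[1,14] min(18,1)*13=13 best=270 → r--
[1,13] min(18,11)*12=132 best=270 → r--
[1,12] min(18,14)*11=154 best=270 → r--
[1,11] min(18,7)*10=70 best=270 → r--
[1,10] min(18,6)*9=54 best=270 → r--
[1,9] min(18,5)*8=40 best=270 → r--
[1,8] min(18,8)*7=56 best=270 → r--
[1,7] min(18,3)*6=18 best=270 → r--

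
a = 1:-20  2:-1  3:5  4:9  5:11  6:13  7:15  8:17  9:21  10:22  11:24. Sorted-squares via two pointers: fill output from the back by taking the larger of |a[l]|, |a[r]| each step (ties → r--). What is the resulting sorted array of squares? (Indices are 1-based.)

l=1 r=11: |-20|<=|24| out[11]=576, r--
l=1 r=10: |-20|<=|22| out[10]=484, r--
l=1 r=9: |-20|<=|21| out[9]=441, r--
l=1 r=8: |-20|>|17| out[8]=400, l++
l=2 r=8: |-1|<=|17| out[7]=289, r--
l=2 r=7: |-1|<=|15| out[6]=225, r--
l=2 r=6: |-1|<=|13| out[5]=169, r--
l=2 r=5: |-1|<=|11| out[4]=121, r--
l=2 r=4: |-1|<=|9| out[3]=81, r--
l=2 r=3: |-1|<=|5| out[2]=25, r--
l=2 r=2: |-1|<=|-1| out[1]=1, r--

[1, 25, 81, 121, 169, 225, 289, 400, 441, 484, 576]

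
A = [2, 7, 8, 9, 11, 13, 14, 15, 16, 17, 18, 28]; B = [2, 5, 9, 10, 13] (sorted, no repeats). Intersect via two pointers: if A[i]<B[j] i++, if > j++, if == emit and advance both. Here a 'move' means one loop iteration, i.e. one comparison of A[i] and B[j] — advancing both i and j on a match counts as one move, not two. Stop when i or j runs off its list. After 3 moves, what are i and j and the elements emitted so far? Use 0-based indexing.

i=0 j=0: 2==2 emit, i++,j++
i=1 j=1: 7>5, j++
i=1 j=2: 7<9, i++

i=2, j=2, emitted=[2]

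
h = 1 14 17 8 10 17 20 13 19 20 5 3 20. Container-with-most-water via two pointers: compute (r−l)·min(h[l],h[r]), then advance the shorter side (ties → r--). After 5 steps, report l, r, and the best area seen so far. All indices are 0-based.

[0,12] min(1,20)*12=12 best=12 * → l++
[1,12] min(14,20)*11=154 best=154 * → l++
[2,12] min(17,20)*10=170 best=170 * → l++
[3,12] min(8,20)*9=72 best=170 → l++
[4,12] min(10,20)*8=80 best=170 → l++

l=5, r=12, best area=170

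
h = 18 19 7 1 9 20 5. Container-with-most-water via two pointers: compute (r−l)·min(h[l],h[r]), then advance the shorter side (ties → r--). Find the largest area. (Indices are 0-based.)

max area = 90

[0,6] min(18,5)*6=30 best=30 * → r--
[0,5] min(18,20)*5=90 best=90 * → l++
[1,5] min(19,20)*4=76 best=90 → l++
[2,5] min(7,20)*3=21 best=90 → l++
[3,5] min(1,20)*2=2 best=90 → l++
[4,5] min(9,20)*1=9 best=90 → l++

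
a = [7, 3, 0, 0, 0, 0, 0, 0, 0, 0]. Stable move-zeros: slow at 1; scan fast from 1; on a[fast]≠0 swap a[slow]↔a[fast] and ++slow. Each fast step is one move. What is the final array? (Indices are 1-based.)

slow=1 fast=1: a[fast]=7≠0 swap→a[1]=7, slow++,fast++
slow=2 fast=2: a[fast]=3≠0 swap→a[2]=3, slow++,fast++
slow=3 fast=3: a[fast]=0, fast++
slow=3 fast=4: a[fast]=0, fast++
slow=3 fast=5: a[fast]=0, fast++
slow=3 fast=6: a[fast]=0, fast++
slow=3 fast=7: a[fast]=0, fast++
slow=3 fast=8: a[fast]=0, fast++
slow=3 fast=9: a[fast]=0, fast++
slow=3 fast=10: a[fast]=0, fast++

[7, 3, 0, 0, 0, 0, 0, 0, 0, 0]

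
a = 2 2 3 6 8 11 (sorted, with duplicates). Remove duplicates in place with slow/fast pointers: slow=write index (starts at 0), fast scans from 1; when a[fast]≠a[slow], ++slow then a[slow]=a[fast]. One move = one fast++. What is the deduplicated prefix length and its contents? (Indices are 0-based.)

(s=0,f=1) a[fast]=2=a[slow] dup → fast++
(s=0,f=2) a[fast]=3≠a[slow]=2 write a[1]=3 → slow++,fast++
(s=1,f=3) a[fast]=6≠a[slow]=3 write a[2]=6 → slow++,fast++
(s=2,f=4) a[fast]=8≠a[slow]=6 write a[3]=8 → slow++,fast++
(s=3,f=5) a[fast]=11≠a[slow]=8 write a[4]=11 → slow++,fast++

length 5; prefix = [2, 3, 6, 8, 11]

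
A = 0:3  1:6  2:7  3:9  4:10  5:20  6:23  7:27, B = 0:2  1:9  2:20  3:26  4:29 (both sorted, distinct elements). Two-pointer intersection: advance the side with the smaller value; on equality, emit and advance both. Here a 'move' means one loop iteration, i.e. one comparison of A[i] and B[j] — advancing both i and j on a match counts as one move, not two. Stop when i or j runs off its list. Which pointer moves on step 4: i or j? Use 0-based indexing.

i

[i=0,j=0] 3>2 → j++
[i=0,j=1] 3<9 → i++
[i=1,j=1] 6<9 → i++
[i=2,j=1] 7<9 → i++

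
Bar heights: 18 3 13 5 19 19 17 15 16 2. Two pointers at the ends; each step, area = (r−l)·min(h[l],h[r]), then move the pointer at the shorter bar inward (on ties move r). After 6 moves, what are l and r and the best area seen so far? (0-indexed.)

[0,9] min(18,2)*9=18 best=18 * → r--
[0,8] min(18,16)*8=128 best=128 * → r--
[0,7] min(18,15)*7=105 best=128 → r--
[0,6] min(18,17)*6=102 best=128 → r--
[0,5] min(18,19)*5=90 best=128 → l++
[1,5] min(3,19)*4=12 best=128 → l++

l=2, r=5, best area=128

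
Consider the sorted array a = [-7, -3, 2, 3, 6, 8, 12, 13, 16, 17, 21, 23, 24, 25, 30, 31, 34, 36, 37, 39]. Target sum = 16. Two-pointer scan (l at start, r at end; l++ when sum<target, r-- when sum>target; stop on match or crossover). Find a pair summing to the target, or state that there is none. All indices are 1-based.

(-7, 23)

l=1 r=20: -7+39=32 >16, r--
l=1 r=19: -7+37=30 >16, r--
l=1 r=18: -7+36=29 >16, r--
l=1 r=17: -7+34=27 >16, r--
l=1 r=16: -7+31=24 >16, r--
l=1 r=15: -7+30=23 >16, r--
l=1 r=14: -7+25=18 >16, r--
l=1 r=13: -7+24=17 >16, r--
l=1 r=12: -7+23=16, found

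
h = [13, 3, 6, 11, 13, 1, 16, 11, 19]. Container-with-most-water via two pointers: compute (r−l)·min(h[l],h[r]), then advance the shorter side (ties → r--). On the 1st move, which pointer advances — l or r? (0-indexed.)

l

l=0 r=8: min(13,19)*8=104 best=104 *, l++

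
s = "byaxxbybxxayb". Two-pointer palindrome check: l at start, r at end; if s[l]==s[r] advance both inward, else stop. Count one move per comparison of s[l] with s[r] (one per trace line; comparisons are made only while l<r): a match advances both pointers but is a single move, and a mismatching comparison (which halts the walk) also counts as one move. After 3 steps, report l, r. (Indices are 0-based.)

l=3, r=9

[0,12] 'b'=='b' → l++,r--
[1,11] 'y'=='y' → l++,r--
[2,10] 'a'=='a' → l++,r--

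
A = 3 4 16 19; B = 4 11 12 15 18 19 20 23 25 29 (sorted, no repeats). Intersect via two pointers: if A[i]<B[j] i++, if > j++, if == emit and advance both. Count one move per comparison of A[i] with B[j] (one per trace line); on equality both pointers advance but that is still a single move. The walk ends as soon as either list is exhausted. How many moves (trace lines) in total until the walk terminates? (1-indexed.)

i=1 j=1: 3<4, i++
i=2 j=1: 4==4 emit, i++,j++
i=3 j=2: 16>11, j++
i=3 j=3: 16>12, j++
i=3 j=4: 16>15, j++
i=3 j=5: 16<18, i++
i=4 j=5: 19>18, j++
i=4 j=6: 19==19 emit, i++,j++

8 moves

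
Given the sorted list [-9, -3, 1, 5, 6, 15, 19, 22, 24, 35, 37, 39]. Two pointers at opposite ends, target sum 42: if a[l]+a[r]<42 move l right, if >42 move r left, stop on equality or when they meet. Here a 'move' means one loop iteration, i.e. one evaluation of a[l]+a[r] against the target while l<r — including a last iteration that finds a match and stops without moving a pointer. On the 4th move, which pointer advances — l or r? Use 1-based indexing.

l=1 r=12: -9+39=30 <42, l++
l=2 r=12: -3+39=36 <42, l++
l=3 r=12: 1+39=40 <42, l++
l=4 r=12: 5+39=44 >42, r--

r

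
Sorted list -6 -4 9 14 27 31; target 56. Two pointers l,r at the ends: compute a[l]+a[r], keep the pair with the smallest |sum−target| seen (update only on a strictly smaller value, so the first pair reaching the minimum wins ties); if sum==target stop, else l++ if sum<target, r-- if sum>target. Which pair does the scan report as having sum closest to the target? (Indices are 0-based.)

pair (27, 31) with sum 58 (|Δ|=2)

[0,5] -6+31=25 d=31 * → l++
[1,5] -4+31=27 d=29 * → l++
[2,5] 9+31=40 d=16 * → l++
[3,5] 14+31=45 d=11 * → l++
[4,5] 27+31=58 d=2 * → r--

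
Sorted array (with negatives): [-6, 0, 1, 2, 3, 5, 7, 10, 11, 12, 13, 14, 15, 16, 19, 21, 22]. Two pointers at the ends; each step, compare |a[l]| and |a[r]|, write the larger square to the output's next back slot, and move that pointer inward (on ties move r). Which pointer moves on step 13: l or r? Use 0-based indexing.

l=0 r=16: |-6|<=|22| out[16]=484, r--
l=0 r=15: |-6|<=|21| out[15]=441, r--
l=0 r=14: |-6|<=|19| out[14]=361, r--
l=0 r=13: |-6|<=|16| out[13]=256, r--
l=0 r=12: |-6|<=|15| out[12]=225, r--
l=0 r=11: |-6|<=|14| out[11]=196, r--
l=0 r=10: |-6|<=|13| out[10]=169, r--
l=0 r=9: |-6|<=|12| out[9]=144, r--
l=0 r=8: |-6|<=|11| out[8]=121, r--
l=0 r=7: |-6|<=|10| out[7]=100, r--
l=0 r=6: |-6|<=|7| out[6]=49, r--
l=0 r=5: |-6|>|5| out[5]=36, l++
l=1 r=5: |0|<=|5| out[4]=25, r--

r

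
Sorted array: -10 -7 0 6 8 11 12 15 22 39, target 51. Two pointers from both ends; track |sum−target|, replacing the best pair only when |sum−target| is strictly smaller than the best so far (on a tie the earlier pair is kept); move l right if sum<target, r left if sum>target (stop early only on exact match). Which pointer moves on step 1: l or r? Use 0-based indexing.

l=0 r=9: -10+39=29 d=22 *, l++

l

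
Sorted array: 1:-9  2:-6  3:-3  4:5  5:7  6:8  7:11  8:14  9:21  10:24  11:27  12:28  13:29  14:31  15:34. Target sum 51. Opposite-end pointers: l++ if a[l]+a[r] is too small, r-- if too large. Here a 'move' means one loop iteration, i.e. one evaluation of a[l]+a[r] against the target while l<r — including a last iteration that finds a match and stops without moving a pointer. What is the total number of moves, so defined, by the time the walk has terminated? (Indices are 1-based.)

14 moves

l=1 r=15: -9+34=25 <51, l++
l=2 r=15: -6+34=28 <51, l++
l=3 r=15: -3+34=31 <51, l++
l=4 r=15: 5+34=39 <51, l++
l=5 r=15: 7+34=41 <51, l++
l=6 r=15: 8+34=42 <51, l++
l=7 r=15: 11+34=45 <51, l++
l=8 r=15: 14+34=48 <51, l++
l=9 r=15: 21+34=55 >51, r--
l=9 r=14: 21+31=52 >51, r--
l=9 r=13: 21+29=50 <51, l++
l=10 r=13: 24+29=53 >51, r--
l=10 r=12: 24+28=52 >51, r--
l=10 r=11: 24+27=51, found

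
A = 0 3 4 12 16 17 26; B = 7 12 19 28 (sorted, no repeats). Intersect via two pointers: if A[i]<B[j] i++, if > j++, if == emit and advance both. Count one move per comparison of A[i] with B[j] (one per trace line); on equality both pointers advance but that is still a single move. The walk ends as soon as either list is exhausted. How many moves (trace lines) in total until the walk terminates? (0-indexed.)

[i=0,j=0] 0<7 → i++
[i=1,j=0] 3<7 → i++
[i=2,j=0] 4<7 → i++
[i=3,j=0] 12>7 → j++
[i=3,j=1] 12==12 emit → i++,j++
[i=4,j=2] 16<19 → i++
[i=5,j=2] 17<19 → i++
[i=6,j=2] 26>19 → j++
[i=6,j=3] 26<28 → i++

9 moves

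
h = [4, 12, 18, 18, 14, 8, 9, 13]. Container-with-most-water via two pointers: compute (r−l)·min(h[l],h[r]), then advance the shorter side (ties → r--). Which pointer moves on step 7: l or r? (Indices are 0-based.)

l=0 r=7: min(4,13)*7=28 best=28 *, l++
l=1 r=7: min(12,13)*6=72 best=72 *, l++
l=2 r=7: min(18,13)*5=65 best=72, r--
l=2 r=6: min(18,9)*4=36 best=72, r--
l=2 r=5: min(18,8)*3=24 best=72, r--
l=2 r=4: min(18,14)*2=28 best=72, r--
l=2 r=3: min(18,18)*1=18 best=72, r--

r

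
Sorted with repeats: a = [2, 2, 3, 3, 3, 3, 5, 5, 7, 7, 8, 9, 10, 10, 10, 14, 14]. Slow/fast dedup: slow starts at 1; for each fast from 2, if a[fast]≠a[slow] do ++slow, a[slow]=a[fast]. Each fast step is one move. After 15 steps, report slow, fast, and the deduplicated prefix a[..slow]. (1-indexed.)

slow=8, fast=17, prefix=[2, 3, 5, 7, 8, 9, 10, 14]

slow=1 fast=2: a[fast]=2=a[slow] dup, fast++
slow=1 fast=3: a[fast]=3≠a[slow]=2 write a[2]=3, slow++,fast++
slow=2 fast=4: a[fast]=3=a[slow] dup, fast++
slow=2 fast=5: a[fast]=3=a[slow] dup, fast++
slow=2 fast=6: a[fast]=3=a[slow] dup, fast++
slow=2 fast=7: a[fast]=5≠a[slow]=3 write a[3]=5, slow++,fast++
slow=3 fast=8: a[fast]=5=a[slow] dup, fast++
slow=3 fast=9: a[fast]=7≠a[slow]=5 write a[4]=7, slow++,fast++
slow=4 fast=10: a[fast]=7=a[slow] dup, fast++
slow=4 fast=11: a[fast]=8≠a[slow]=7 write a[5]=8, slow++,fast++
slow=5 fast=12: a[fast]=9≠a[slow]=8 write a[6]=9, slow++,fast++
slow=6 fast=13: a[fast]=10≠a[slow]=9 write a[7]=10, slow++,fast++
slow=7 fast=14: a[fast]=10=a[slow] dup, fast++
slow=7 fast=15: a[fast]=10=a[slow] dup, fast++
slow=7 fast=16: a[fast]=14≠a[slow]=10 write a[8]=14, slow++,fast++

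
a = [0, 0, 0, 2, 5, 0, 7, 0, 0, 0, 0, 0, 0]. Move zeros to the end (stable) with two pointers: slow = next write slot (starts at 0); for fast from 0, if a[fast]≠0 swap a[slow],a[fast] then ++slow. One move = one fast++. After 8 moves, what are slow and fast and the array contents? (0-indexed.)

slow=3, fast=8, a=[2, 5, 7, 0, 0, 0, 0, 0, 0, 0, 0, 0, 0]

slow=0 fast=0: a[fast]=0, fast++
slow=0 fast=1: a[fast]=0, fast++
slow=0 fast=2: a[fast]=0, fast++
slow=0 fast=3: a[fast]=2≠0 swap→a[0]=2, slow++,fast++
slow=1 fast=4: a[fast]=5≠0 swap→a[1]=5, slow++,fast++
slow=2 fast=5: a[fast]=0, fast++
slow=2 fast=6: a[fast]=7≠0 swap→a[2]=7, slow++,fast++
slow=3 fast=7: a[fast]=0, fast++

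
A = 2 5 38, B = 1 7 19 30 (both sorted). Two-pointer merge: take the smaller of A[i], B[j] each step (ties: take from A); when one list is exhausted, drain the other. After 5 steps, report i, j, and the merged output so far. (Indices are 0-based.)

i=2, j=3, merged so far=[1, 2, 5, 7, 19]

[i=0,j=0] A[i]=2>B[j]=1 take 1 → j++
[i=0,j=1] A[i]=2<=B[j]=7 take 2 → i++
[i=1,j=1] A[i]=5<=B[j]=7 take 5 → i++
[i=2,j=1] A[i]=38>B[j]=7 take 7 → j++
[i=2,j=2] A[i]=38>B[j]=19 take 19 → j++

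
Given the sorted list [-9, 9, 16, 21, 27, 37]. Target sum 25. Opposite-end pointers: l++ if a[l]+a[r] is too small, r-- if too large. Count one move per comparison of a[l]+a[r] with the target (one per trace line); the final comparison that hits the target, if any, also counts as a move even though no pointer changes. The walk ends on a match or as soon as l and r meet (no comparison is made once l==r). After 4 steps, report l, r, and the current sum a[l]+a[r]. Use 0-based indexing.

l=0 r=5: -9+37=28 >25, r--
l=0 r=4: -9+27=18 <25, l++
l=1 r=4: 9+27=36 >25, r--
l=1 r=3: 9+21=30 >25, r--

l=1, r=2, sum=25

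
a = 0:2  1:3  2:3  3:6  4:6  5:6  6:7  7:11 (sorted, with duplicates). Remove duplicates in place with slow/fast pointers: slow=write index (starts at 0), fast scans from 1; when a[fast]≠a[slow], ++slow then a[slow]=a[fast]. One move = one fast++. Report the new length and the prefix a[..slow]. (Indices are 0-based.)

length 5; prefix = [2, 3, 6, 7, 11]

slow=0 fast=1: a[fast]=3≠a[slow]=2 write a[1]=3, slow++,fast++
slow=1 fast=2: a[fast]=3=a[slow] dup, fast++
slow=1 fast=3: a[fast]=6≠a[slow]=3 write a[2]=6, slow++,fast++
slow=2 fast=4: a[fast]=6=a[slow] dup, fast++
slow=2 fast=5: a[fast]=6=a[slow] dup, fast++
slow=2 fast=6: a[fast]=7≠a[slow]=6 write a[3]=7, slow++,fast++
slow=3 fast=7: a[fast]=11≠a[slow]=7 write a[4]=11, slow++,fast++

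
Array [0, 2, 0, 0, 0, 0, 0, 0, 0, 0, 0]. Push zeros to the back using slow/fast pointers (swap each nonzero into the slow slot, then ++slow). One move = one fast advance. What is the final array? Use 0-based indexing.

(s=0,f=0) a[fast]=0 → fast++
(s=0,f=1) a[fast]=2≠0 swap→a[0]=2 → slow++,fast++
(s=1,f=2) a[fast]=0 → fast++
(s=1,f=3) a[fast]=0 → fast++
(s=1,f=4) a[fast]=0 → fast++
(s=1,f=5) a[fast]=0 → fast++
(s=1,f=6) a[fast]=0 → fast++
(s=1,f=7) a[fast]=0 → fast++
(s=1,f=8) a[fast]=0 → fast++
(s=1,f=9) a[fast]=0 → fast++
(s=1,f=10) a[fast]=0 → fast++

[2, 0, 0, 0, 0, 0, 0, 0, 0, 0, 0]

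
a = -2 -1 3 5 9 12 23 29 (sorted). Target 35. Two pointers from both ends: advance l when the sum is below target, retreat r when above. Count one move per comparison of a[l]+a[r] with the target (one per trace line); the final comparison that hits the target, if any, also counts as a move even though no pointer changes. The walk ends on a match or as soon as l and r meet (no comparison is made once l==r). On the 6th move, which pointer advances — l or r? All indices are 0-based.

l=0 r=7: -2+29=27 <35, l++
l=1 r=7: -1+29=28 <35, l++
l=2 r=7: 3+29=32 <35, l++
l=3 r=7: 5+29=34 <35, l++
l=4 r=7: 9+29=38 >35, r--
l=4 r=6: 9+23=32 <35, l++

l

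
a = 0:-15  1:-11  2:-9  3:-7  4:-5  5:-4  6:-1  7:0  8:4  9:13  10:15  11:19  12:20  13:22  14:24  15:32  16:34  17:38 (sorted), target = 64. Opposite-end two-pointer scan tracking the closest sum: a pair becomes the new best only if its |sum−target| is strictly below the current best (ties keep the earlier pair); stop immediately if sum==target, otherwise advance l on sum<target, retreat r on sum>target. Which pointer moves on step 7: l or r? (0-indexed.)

l

[0,17] -15+38=23 d=41 * → l++
[1,17] -11+38=27 d=37 * → l++
[2,17] -9+38=29 d=35 * → l++
[3,17] -7+38=31 d=33 * → l++
[4,17] -5+38=33 d=31 * → l++
[5,17] -4+38=34 d=30 * → l++
[6,17] -1+38=37 d=27 * → l++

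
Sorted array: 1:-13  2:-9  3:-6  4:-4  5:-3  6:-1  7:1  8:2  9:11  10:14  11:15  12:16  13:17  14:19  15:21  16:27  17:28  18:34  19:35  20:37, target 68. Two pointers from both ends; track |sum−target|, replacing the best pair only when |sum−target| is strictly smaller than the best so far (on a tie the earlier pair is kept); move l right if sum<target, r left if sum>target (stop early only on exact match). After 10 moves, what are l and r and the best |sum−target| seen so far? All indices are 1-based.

l=11, r=20, best |Δ|=17

[1,20] -13+37=24 d=44 * → l++
[2,20] -9+37=28 d=40 * → l++
[3,20] -6+37=31 d=37 * → l++
[4,20] -4+37=33 d=35 * → l++
[5,20] -3+37=34 d=34 * → l++
[6,20] -1+37=36 d=32 * → l++
[7,20] 1+37=38 d=30 * → l++
[8,20] 2+37=39 d=29 * → l++
[9,20] 11+37=48 d=20 * → l++
[10,20] 14+37=51 d=17 * → l++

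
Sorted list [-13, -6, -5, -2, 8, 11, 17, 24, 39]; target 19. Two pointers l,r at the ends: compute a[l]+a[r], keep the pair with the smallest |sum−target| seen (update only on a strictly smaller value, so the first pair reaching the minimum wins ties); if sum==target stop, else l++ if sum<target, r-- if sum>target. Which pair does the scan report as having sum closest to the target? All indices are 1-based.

pair (-5, 24) with sum 19 (|Δ|=0)

l=1 r=9: -13+39=26 d=7 *, r--
l=1 r=8: -13+24=11 d=8, l++
l=2 r=8: -6+24=18 d=1 *, l++
l=3 r=8: -5+24=19 d=0 *, stop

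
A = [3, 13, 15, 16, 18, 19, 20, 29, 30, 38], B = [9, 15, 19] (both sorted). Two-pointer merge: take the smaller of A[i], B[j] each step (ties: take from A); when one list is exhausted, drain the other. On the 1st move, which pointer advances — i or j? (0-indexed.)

i

i=0 j=0: A[i]=3<=B[j]=9 take 3, i++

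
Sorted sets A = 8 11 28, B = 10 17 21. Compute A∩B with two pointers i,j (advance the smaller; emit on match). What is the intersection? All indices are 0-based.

intersection = []

[i=0,j=0] 8<10 → i++
[i=1,j=0] 11>10 → j++
[i=1,j=1] 11<17 → i++
[i=2,j=1] 28>17 → j++
[i=2,j=2] 28>21 → j++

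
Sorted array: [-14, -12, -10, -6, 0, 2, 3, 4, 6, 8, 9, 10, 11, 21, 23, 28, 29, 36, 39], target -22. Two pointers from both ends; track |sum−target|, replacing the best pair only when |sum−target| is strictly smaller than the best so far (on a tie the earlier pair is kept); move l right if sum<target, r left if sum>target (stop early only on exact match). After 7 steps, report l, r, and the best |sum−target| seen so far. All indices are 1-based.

l=1 r=19: -14+39=25 d=47 *, r--
l=1 r=18: -14+36=22 d=44 *, r--
l=1 r=17: -14+29=15 d=37 *, r--
l=1 r=16: -14+28=14 d=36 *, r--
l=1 r=15: -14+23=9 d=31 *, r--
l=1 r=14: -14+21=7 d=29 *, r--
l=1 r=13: -14+11=-3 d=19 *, r--

l=1, r=12, best |Δ|=19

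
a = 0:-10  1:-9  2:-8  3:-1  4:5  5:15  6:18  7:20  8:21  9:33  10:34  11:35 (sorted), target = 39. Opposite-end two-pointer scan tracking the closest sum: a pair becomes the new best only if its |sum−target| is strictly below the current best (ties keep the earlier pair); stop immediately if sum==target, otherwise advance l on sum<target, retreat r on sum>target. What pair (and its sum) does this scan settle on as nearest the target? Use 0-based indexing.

l=0 r=11: -10+35=25 d=14 *, l++
l=1 r=11: -9+35=26 d=13 *, l++
l=2 r=11: -8+35=27 d=12 *, l++
l=3 r=11: -1+35=34 d=5 *, l++
l=4 r=11: 5+35=40 d=1 *, r--
l=4 r=10: 5+34=39 d=0 *, stop

pair (5, 34) with sum 39 (|Δ|=0)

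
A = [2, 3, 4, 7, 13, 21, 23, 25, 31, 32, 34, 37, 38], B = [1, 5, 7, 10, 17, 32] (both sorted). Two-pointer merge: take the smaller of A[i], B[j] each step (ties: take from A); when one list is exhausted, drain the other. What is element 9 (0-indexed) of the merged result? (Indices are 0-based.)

[i=0,j=0] A[i]=2>B[j]=1 take 1 → j++
[i=0,j=1] A[i]=2<=B[j]=5 take 2 → i++
[i=1,j=1] A[i]=3<=B[j]=5 take 3 → i++
[i=2,j=1] A[i]=4<=B[j]=5 take 4 → i++
[i=3,j=1] A[i]=7>B[j]=5 take 5 → j++
[i=3,j=2] A[i]=7<=B[j]=7 take 7 → i++
[i=4,j=2] A[i]=13>B[j]=7 take 7 → j++
[i=4,j=3] A[i]=13>B[j]=10 take 10 → j++
[i=4,j=4] A[i]=13<=B[j]=17 take 13 → i++
[i=5,j=4] A[i]=21>B[j]=17 take 17 → j++
[i=5,j=5] A[i]=21<=B[j]=32 take 21 → i++
[i=6,j=5] A[i]=23<=B[j]=32 take 23 → i++
[i=7,j=5] A[i]=25<=B[j]=32 take 25 → i++
[i=8,j=5] A[i]=31<=B[j]=32 take 31 → i++
[i=9,j=5] A[i]=32<=B[j]=32 take 32 → i++
[i=10,j=5] A[i]=34>B[j]=32 take 32 → j++
[i=10,j=6] B done, take A[i]=34 → i++
[i=11,j=6] B done, take A[i]=37 → i++
[i=12,j=6] B done, take A[i]=38 → i++

merged[9] = 17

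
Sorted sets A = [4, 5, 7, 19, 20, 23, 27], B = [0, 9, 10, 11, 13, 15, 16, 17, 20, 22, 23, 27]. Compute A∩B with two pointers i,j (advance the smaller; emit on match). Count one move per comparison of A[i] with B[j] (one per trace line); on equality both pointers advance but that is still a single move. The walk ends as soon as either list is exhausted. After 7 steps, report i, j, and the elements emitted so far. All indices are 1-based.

i=4, j=5, emitted=[]

i=1 j=1: 4>0, j++
i=1 j=2: 4<9, i++
i=2 j=2: 5<9, i++
i=3 j=2: 7<9, i++
i=4 j=2: 19>9, j++
i=4 j=3: 19>10, j++
i=4 j=4: 19>11, j++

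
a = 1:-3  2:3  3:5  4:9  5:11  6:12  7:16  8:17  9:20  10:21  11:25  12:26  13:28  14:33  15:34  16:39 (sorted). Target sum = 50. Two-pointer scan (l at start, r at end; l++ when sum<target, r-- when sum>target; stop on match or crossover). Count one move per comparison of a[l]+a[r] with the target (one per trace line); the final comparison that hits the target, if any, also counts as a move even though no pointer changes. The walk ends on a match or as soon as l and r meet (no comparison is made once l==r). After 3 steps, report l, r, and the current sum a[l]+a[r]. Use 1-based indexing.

l=4, r=16, sum=48

l=1 r=16: -3+39=36 <50, l++
l=2 r=16: 3+39=42 <50, l++
l=3 r=16: 5+39=44 <50, l++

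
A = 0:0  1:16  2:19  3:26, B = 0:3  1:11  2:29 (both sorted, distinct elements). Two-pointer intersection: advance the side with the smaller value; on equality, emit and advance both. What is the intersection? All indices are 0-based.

intersection = []

[i=0,j=0] 0<3 → i++
[i=1,j=0] 16>3 → j++
[i=1,j=1] 16>11 → j++
[i=1,j=2] 16<29 → i++
[i=2,j=2] 19<29 → i++
[i=3,j=2] 26<29 → i++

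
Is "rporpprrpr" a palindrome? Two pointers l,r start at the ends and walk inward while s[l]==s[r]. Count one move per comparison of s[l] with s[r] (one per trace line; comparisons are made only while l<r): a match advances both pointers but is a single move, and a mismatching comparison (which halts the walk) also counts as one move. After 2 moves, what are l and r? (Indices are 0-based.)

l=0 r=9: 'r'=='r', l++,r--
l=1 r=8: 'p'=='p', l++,r--

l=2, r=7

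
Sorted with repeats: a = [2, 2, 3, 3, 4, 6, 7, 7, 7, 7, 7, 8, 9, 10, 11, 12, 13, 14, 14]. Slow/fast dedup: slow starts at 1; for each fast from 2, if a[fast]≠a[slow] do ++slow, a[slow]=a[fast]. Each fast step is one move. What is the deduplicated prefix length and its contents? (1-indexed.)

length 12; prefix = [2, 3, 4, 6, 7, 8, 9, 10, 11, 12, 13, 14]

(s=1,f=2) a[fast]=2=a[slow] dup → fast++
(s=1,f=3) a[fast]=3≠a[slow]=2 write a[2]=3 → slow++,fast++
(s=2,f=4) a[fast]=3=a[slow] dup → fast++
(s=2,f=5) a[fast]=4≠a[slow]=3 write a[3]=4 → slow++,fast++
(s=3,f=6) a[fast]=6≠a[slow]=4 write a[4]=6 → slow++,fast++
(s=4,f=7) a[fast]=7≠a[slow]=6 write a[5]=7 → slow++,fast++
(s=5,f=8) a[fast]=7=a[slow] dup → fast++
(s=5,f=9) a[fast]=7=a[slow] dup → fast++
(s=5,f=10) a[fast]=7=a[slow] dup → fast++
(s=5,f=11) a[fast]=7=a[slow] dup → fast++
(s=5,f=12) a[fast]=8≠a[slow]=7 write a[6]=8 → slow++,fast++
(s=6,f=13) a[fast]=9≠a[slow]=8 write a[7]=9 → slow++,fast++
(s=7,f=14) a[fast]=10≠a[slow]=9 write a[8]=10 → slow++,fast++
(s=8,f=15) a[fast]=11≠a[slow]=10 write a[9]=11 → slow++,fast++
(s=9,f=16) a[fast]=12≠a[slow]=11 write a[10]=12 → slow++,fast++
(s=10,f=17) a[fast]=13≠a[slow]=12 write a[11]=13 → slow++,fast++
(s=11,f=18) a[fast]=14≠a[slow]=13 write a[12]=14 → slow++,fast++
(s=12,f=19) a[fast]=14=a[slow] dup → fast++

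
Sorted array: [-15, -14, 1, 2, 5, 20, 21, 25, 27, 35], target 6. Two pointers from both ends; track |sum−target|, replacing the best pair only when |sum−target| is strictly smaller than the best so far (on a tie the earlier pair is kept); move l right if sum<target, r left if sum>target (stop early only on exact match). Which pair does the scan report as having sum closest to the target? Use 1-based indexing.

l=1 r=10: -15+35=20 d=14 *, r--
l=1 r=9: -15+27=12 d=6 *, r--
l=1 r=8: -15+25=10 d=4 *, r--
l=1 r=7: -15+21=6 d=0 *, stop

pair (-15, 21) with sum 6 (|Δ|=0)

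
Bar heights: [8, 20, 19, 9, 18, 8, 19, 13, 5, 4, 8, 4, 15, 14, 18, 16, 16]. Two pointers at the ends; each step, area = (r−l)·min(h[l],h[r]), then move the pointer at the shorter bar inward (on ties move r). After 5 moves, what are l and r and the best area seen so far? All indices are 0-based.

[0,16] min(8,16)*16=128 best=128 * → l++
[1,16] min(20,16)*15=240 best=240 * → r--
[1,15] min(20,16)*14=224 best=240 → r--
[1,14] min(20,18)*13=234 best=240 → r--
[1,13] min(20,14)*12=168 best=240 → r--

l=1, r=12, best area=240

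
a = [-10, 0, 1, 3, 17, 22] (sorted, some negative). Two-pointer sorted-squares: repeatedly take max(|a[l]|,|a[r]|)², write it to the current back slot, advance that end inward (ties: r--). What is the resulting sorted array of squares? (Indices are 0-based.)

l=0 r=5: |-10|<=|22| out[5]=484, r--
l=0 r=4: |-10|<=|17| out[4]=289, r--
l=0 r=3: |-10|>|3| out[3]=100, l++
l=1 r=3: |0|<=|3| out[2]=9, r--
l=1 r=2: |0|<=|1| out[1]=1, r--
l=1 r=1: |0|<=|0| out[0]=0, r--

[0, 1, 9, 100, 289, 484]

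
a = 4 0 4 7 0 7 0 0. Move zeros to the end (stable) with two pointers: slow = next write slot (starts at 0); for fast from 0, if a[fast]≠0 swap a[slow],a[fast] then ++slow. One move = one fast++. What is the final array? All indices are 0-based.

(s=0,f=0) a[fast]=4≠0 swap→a[0]=4 → slow++,fast++
(s=1,f=1) a[fast]=0 → fast++
(s=1,f=2) a[fast]=4≠0 swap→a[1]=4 → slow++,fast++
(s=2,f=3) a[fast]=7≠0 swap→a[2]=7 → slow++,fast++
(s=3,f=4) a[fast]=0 → fast++
(s=3,f=5) a[fast]=7≠0 swap→a[3]=7 → slow++,fast++
(s=4,f=6) a[fast]=0 → fast++
(s=4,f=7) a[fast]=0 → fast++

[4, 4, 7, 7, 0, 0, 0, 0]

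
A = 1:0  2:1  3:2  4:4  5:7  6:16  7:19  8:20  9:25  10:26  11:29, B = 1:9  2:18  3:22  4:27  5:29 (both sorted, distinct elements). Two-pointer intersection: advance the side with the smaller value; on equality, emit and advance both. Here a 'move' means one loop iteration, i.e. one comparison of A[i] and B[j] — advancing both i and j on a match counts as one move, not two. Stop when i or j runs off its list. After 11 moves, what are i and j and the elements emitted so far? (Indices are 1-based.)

i=9, j=4, emitted=[]

i=1 j=1: 0<9, i++
i=2 j=1: 1<9, i++
i=3 j=1: 2<9, i++
i=4 j=1: 4<9, i++
i=5 j=1: 7<9, i++
i=6 j=1: 16>9, j++
i=6 j=2: 16<18, i++
i=7 j=2: 19>18, j++
i=7 j=3: 19<22, i++
i=8 j=3: 20<22, i++
i=9 j=3: 25>22, j++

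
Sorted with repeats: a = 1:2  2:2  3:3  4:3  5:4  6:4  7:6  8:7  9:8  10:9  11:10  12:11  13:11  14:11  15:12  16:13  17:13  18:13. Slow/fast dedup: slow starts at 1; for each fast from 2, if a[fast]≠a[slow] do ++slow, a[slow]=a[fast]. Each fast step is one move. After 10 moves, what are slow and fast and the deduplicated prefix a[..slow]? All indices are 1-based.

slow=1 fast=2: a[fast]=2=a[slow] dup, fast++
slow=1 fast=3: a[fast]=3≠a[slow]=2 write a[2]=3, slow++,fast++
slow=2 fast=4: a[fast]=3=a[slow] dup, fast++
slow=2 fast=5: a[fast]=4≠a[slow]=3 write a[3]=4, slow++,fast++
slow=3 fast=6: a[fast]=4=a[slow] dup, fast++
slow=3 fast=7: a[fast]=6≠a[slow]=4 write a[4]=6, slow++,fast++
slow=4 fast=8: a[fast]=7≠a[slow]=6 write a[5]=7, slow++,fast++
slow=5 fast=9: a[fast]=8≠a[slow]=7 write a[6]=8, slow++,fast++
slow=6 fast=10: a[fast]=9≠a[slow]=8 write a[7]=9, slow++,fast++
slow=7 fast=11: a[fast]=10≠a[slow]=9 write a[8]=10, slow++,fast++

slow=8, fast=12, prefix=[2, 3, 4, 6, 7, 8, 9, 10]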